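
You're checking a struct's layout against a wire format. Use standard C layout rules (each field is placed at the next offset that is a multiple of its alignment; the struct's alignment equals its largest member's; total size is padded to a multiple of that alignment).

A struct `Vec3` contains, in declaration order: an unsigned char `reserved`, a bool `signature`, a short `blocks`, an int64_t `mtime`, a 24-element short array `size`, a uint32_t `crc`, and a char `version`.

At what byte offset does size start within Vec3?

0..1  reserved  (1B, 1-aligned)
1..2  signature  (1B, 1-aligned)
2..4  blocks  (2B, 2-aligned)
4..8  -- padding (4B)
8..16  mtime  (8B, 8-aligned)
16..64  size  (48B, 2-aligned)

16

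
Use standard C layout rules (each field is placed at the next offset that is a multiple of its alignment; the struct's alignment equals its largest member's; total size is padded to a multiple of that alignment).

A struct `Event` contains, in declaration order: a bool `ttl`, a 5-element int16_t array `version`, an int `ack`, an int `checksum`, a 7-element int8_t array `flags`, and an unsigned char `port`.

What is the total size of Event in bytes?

0..1  ttl  (1B, 1-aligned)
1..2  -- padding (1B)
2..12  version  (10B, 2-aligned)
12..16  ack  (4B, 4-aligned)
16..20  checksum  (4B, 4-aligned)
20..27  flags  (7B, 1-aligned)
27..28  port  (1B, 1-aligned)
sizeof = 28, alignof = 4

28 bytes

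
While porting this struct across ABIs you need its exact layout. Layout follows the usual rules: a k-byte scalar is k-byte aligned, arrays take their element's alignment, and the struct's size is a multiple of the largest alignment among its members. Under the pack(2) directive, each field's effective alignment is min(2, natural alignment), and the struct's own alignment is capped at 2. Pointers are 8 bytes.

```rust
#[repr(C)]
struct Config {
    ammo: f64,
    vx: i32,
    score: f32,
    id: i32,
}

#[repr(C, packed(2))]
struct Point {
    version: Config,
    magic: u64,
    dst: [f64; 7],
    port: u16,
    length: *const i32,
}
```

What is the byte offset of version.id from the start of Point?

Config: 0..8  ammo  (8B, 8-aligned); 8..12  vx  (4B, 4-aligned); 12..16  score  (4B, 4-aligned); 16..20  id  (4B, 4-aligned); 20..24  -- tail padding (4B); sizeof = 24, alignof = 8
0..24  version  (24B, 2-aligned)
within Config: id at 16
0 + 16 = 16

16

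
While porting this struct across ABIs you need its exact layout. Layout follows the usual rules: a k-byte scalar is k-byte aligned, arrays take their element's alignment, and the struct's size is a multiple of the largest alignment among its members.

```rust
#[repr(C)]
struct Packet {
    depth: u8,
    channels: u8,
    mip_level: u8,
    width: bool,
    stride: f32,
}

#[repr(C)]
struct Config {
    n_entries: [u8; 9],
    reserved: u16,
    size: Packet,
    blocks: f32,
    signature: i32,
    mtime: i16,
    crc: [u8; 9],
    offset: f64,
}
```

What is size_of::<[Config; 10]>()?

Packet: 0..1  depth  (1B, 1-aligned); 1..2  channels  (1B, 1-aligned); 2..3  mip_level  (1B, 1-aligned); 3..4  width  (1B, 1-aligned); 4..8  stride  (4B, 4-aligned); sizeof = 8, alignof = 4
0..9  n_entries  (9B, 1-aligned)
9..10  -- padding (1B)
10..12  reserved  (2B, 2-aligned)
12..20  size  (8B, 4-aligned)
20..24  blocks  (4B, 4-aligned)
24..28  signature  (4B, 4-aligned)
28..30  mtime  (2B, 2-aligned)
30..39  crc  (9B, 1-aligned)
39..40  -- padding (1B)
40..48  offset  (8B, 8-aligned)
sizeof = 48, alignof = 8
array of 10: 10 × 48 = 480

480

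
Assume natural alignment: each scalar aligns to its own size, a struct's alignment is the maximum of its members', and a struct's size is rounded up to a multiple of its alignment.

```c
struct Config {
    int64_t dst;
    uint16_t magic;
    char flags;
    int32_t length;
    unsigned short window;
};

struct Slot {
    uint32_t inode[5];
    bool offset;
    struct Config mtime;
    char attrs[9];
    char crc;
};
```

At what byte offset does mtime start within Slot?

24

Config: @0: dst [8B, align 8] → 8; @8: magic [2B, align 2] → 10; @10: flags [1B, align 1] → 11; +1 pad (align 4); @12: length [4B, align 4] → 16; @16: window [2B, align 2] → 18; +6 tail pad (align 8); size 24, align 8
@0: inode [20B, align 4] → 20
@20: offset [1B, align 1] → 21
+3 pad (align 8)
@24: mtime [24B, align 8] → 48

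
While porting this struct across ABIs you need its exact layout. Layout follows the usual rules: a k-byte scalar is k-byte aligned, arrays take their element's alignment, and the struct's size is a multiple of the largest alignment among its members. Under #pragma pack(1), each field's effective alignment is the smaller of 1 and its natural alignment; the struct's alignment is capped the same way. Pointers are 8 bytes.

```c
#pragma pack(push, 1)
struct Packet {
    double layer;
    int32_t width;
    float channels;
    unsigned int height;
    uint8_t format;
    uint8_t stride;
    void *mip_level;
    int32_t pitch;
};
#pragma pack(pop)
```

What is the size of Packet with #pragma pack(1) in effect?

@0: layer [8B, align 1] → 8
@8: width [4B, align 1] → 12
@12: channels [4B, align 1] → 16
@16: height [4B, align 1] → 20
@20: format [1B, align 1] → 21
@21: stride [1B, align 1] → 22
@22: mip_level [8B, align 1] → 30
@30: pitch [4B, align 1] → 34
size 34, align 1

34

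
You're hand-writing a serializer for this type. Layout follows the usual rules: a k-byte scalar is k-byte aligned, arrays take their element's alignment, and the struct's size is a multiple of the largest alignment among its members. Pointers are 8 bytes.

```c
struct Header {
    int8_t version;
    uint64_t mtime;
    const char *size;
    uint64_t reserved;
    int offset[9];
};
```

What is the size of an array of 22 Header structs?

1584

@0: version [1B, align 1] → 1
+7 pad (align 8)
@8: mtime [8B, align 8] → 16
@16: size [8B, align 8] → 24
@24: reserved [8B, align 8] → 32
@32: offset [36B, align 4] → 68
+4 tail pad (align 8)
size 72, align 8
array of 22: 22 × 72 = 1584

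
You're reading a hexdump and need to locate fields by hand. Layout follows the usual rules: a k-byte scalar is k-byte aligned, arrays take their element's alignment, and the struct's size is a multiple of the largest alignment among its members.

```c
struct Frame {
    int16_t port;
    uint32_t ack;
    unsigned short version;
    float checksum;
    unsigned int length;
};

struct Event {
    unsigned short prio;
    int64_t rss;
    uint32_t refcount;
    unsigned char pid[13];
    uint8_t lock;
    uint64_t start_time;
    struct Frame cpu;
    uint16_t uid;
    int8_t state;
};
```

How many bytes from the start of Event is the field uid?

Frame: 0..2  port  (2B, 2-aligned); 2..4  -- padding (2B); 4..8  ack  (4B, 4-aligned); 8..10  version  (2B, 2-aligned); 10..12  -- padding (2B); 12..16  checksum  (4B, 4-aligned); 16..20  length  (4B, 4-aligned); sizeof = 20, alignof = 4
0..2  prio  (2B, 2-aligned)
2..8  -- padding (6B)
8..16  rss  (8B, 8-aligned)
16..20  refcount  (4B, 4-aligned)
20..33  pid  (13B, 1-aligned)
33..34  lock  (1B, 1-aligned)
34..40  -- padding (6B)
40..48  start_time  (8B, 8-aligned)
48..68  cpu  (20B, 4-aligned)
68..70  uid  (2B, 2-aligned)

68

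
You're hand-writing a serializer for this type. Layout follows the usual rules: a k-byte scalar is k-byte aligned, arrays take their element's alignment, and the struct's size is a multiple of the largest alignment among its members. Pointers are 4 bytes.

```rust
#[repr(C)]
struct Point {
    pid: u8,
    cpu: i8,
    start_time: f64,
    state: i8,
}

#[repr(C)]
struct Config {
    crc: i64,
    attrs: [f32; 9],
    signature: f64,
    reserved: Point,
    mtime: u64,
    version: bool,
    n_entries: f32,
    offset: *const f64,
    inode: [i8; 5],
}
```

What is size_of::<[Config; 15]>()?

1680

Point: pid at 0 (size 1, align 1) → ends 1; cpu at 1 (size 1, align 1) → ends 2; pad 6 to align 8 for start_time; start_time at 8 (size 8, align 8) → ends 16; state at 16 (size 1, align 1) → ends 17; tail pad 7 to reach multiple of 8; total 24 bytes, alignment 8
crc at 0 (size 8, align 8) → ends 8
attrs at 8 (size 36, align 4) → ends 44
pad 4 to align 8 for signature
signature at 48 (size 8, align 8) → ends 56
reserved at 56 (size 24, align 8) → ends 80
mtime at 80 (size 8, align 8) → ends 88
version at 88 (size 1, align 1) → ends 89
pad 3 to align 4 for n_entries
n_entries at 92 (size 4, align 4) → ends 96
offset at 96 (size 4, align 4) → ends 100
inode at 100 (size 5, align 1) → ends 105
tail pad 7 to reach multiple of 8
total 112 bytes, alignment 8
array of 15: 15 × 112 = 1680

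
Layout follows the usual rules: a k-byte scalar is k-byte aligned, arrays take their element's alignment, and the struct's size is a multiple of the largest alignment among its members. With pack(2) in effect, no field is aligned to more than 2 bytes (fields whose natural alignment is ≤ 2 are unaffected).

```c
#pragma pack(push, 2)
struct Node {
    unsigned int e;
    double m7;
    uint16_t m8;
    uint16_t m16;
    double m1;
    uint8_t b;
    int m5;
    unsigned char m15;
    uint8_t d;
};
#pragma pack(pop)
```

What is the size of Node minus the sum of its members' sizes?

1

e at 0 (size 4, align 2) → ends 4
m7 at 4 (size 8, align 2) → ends 12
m8 at 12 (size 2, align 2) → ends 14
m16 at 14 (size 2, align 2) → ends 16
m1 at 16 (size 8, align 2) → ends 24
b at 24 (size 1, align 1) → ends 25
pad 1 to align 2 for m5
m5 at 26 (size 4, align 2) → ends 30
m15 at 30 (size 1, align 1) → ends 31
d at 31 (size 1, align 1) → ends 32
total 32 bytes, alignment 2
data bytes 31, size 32 → padding 1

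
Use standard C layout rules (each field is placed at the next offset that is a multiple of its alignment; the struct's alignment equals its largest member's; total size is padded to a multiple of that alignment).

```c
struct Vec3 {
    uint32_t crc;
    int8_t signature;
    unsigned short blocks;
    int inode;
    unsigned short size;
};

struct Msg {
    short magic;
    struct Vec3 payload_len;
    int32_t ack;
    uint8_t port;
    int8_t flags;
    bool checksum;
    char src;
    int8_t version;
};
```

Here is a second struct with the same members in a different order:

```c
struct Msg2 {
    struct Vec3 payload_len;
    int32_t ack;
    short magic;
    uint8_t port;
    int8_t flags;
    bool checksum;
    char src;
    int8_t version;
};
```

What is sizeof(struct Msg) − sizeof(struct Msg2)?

Vec3: crc at 0 (size 4, align 4) → ends 4; signature at 4 (size 1, align 1) → ends 5; pad 1 to align 2 for blocks; blocks at 6 (size 2, align 2) → ends 8; inode at 8 (size 4, align 4) → ends 12; size at 12 (size 2, align 2) → ends 14; tail pad 2 to reach multiple of 4; total 16 bytes, alignment 4
magic at 0 (size 2, align 2) → ends 2
pad 2 to align 4 for payload_len
payload_len at 4 (size 16, align 4) → ends 20
ack at 20 (size 4, align 4) → ends 24
port at 24 (size 1, align 1) → ends 25
flags at 25 (size 1, align 1) → ends 26
checksum at 26 (size 1, align 1) → ends 27
src at 27 (size 1, align 1) → ends 28
version at 28 (size 1, align 1) → ends 29
tail pad 3 to reach multiple of 4
total 32 bytes, alignment 4
— Msg2 —
payload_len at 0 (size 16, align 4) → ends 16
ack at 16 (size 4, align 4) → ends 20
magic at 20 (size 2, align 2) → ends 22
port at 22 (size 1, align 1) → ends 23
flags at 23 (size 1, align 1) → ends 24
checksum at 24 (size 1, align 1) → ends 25
src at 25 (size 1, align 1) → ends 26
version at 26 (size 1, align 1) → ends 27
tail pad 1 to reach multiple of 4
total 28 bytes, alignment 4
32 − 28 = 4

4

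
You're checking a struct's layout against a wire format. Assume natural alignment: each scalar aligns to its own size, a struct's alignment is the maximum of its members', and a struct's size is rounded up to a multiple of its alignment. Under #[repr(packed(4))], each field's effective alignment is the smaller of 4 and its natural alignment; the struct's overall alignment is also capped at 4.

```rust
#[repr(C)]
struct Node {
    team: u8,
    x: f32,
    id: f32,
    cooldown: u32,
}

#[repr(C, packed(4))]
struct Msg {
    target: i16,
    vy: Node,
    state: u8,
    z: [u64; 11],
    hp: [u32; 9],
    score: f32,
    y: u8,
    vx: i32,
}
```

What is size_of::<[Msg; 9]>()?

Node: @0: team [1B, align 1] → 1; +3 pad (align 4); @4: x [4B, align 4] → 8; @8: id [4B, align 4] → 12; @12: cooldown [4B, align 4] → 16; size 16, align 4
@0: target [2B, align 2] → 2
+2 pad (align 4)
@4: vy [16B, align 4] → 20
@20: state [1B, align 1] → 21
+3 pad (align 4)
@24: z [88B, align 4] → 112
@112: hp [36B, align 4] → 148
@148: score [4B, align 4] → 152
@152: y [1B, align 1] → 153
+3 pad (align 4)
@156: vx [4B, align 4] → 160
size 160, align 4
array of 9: 9 × 160 = 1440

1440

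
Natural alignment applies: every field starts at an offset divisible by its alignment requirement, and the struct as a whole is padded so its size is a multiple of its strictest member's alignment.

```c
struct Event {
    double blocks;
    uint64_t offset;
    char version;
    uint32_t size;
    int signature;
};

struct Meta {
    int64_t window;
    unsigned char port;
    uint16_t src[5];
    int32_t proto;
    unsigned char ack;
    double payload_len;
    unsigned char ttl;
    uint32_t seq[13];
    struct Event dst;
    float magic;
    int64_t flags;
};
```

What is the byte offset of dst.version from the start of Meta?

Event: @0: blocks [8B, align 8] → 8; @8: offset [8B, align 8] → 16; @16: version [1B, align 1] → 17; +3 pad (align 4); @20: size [4B, align 4] → 24; @24: signature [4B, align 4] → 28; +4 tail pad (align 8); size 32, align 8
@0: window [8B, align 8] → 8
@8: port [1B, align 1] → 9
+1 pad (align 2)
@10: src [10B, align 2] → 20
@20: proto [4B, align 4] → 24
@24: ack [1B, align 1] → 25
+7 pad (align 8)
@32: payload_len [8B, align 8] → 40
@40: ttl [1B, align 1] → 41
+3 pad (align 4)
@44: seq [52B, align 4] → 96
@96: dst [32B, align 8] → 128
within Event: version at 16
96 + 16 = 112

112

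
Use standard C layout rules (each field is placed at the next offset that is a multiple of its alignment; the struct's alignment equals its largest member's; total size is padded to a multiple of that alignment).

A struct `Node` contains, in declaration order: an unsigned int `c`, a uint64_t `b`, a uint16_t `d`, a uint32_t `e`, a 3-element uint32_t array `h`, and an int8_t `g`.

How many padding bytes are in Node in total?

9

c at 0 (size 4, align 4) → ends 4
pad 4 to align 8 for b
b at 8 (size 8, align 8) → ends 16
d at 16 (size 2, align 2) → ends 18
pad 2 to align 4 for e
e at 20 (size 4, align 4) → ends 24
h at 24 (size 12, align 4) → ends 36
g at 36 (size 1, align 1) → ends 37
tail pad 3 to reach multiple of 8
total 40 bytes, alignment 8
data bytes 31, size 40 → padding 9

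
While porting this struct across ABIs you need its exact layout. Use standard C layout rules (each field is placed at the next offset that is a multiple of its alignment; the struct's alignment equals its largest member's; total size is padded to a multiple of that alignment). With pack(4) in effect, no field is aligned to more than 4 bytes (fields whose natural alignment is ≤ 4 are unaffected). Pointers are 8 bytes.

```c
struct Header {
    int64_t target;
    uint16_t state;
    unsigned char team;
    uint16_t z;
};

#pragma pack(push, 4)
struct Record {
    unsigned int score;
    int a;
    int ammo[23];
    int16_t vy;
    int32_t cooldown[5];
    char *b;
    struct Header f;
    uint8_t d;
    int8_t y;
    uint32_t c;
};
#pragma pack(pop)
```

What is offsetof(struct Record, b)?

Header: @0: target [8B, align 8] → 8; @8: state [2B, align 2] → 10; @10: team [1B, align 1] → 11; +1 pad (align 2); @12: z [2B, align 2] → 14; +2 tail pad (align 8); size 16, align 8
@0: score [4B, align 4] → 4
@4: a [4B, align 4] → 8
@8: ammo [92B, align 4] → 100
@100: vy [2B, align 2] → 102
+2 pad (align 4)
@104: cooldown [20B, align 4] → 124
@124: b [8B, align 4] → 132

124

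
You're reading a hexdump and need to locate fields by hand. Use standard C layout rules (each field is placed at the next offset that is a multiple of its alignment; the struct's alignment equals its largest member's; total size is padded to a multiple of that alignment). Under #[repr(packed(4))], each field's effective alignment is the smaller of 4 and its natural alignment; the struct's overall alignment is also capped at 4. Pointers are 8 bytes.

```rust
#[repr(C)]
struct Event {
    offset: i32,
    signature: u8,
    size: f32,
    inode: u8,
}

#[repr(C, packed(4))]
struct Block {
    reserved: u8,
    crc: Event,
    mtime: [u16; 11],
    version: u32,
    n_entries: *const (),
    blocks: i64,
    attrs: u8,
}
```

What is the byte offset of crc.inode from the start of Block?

Event: 0..4  offset  (4B, 4-aligned); 4..5  signature  (1B, 1-aligned); 5..8  -- padding (3B); 8..12  size  (4B, 4-aligned); 12..13  inode  (1B, 1-aligned); 13..16  -- tail padding (3B); sizeof = 16, alignof = 4
0..1  reserved  (1B, 1-aligned)
1..4  -- padding (3B)
4..20  crc  (16B, 4-aligned)
within Event: inode at 12
4 + 12 = 16

16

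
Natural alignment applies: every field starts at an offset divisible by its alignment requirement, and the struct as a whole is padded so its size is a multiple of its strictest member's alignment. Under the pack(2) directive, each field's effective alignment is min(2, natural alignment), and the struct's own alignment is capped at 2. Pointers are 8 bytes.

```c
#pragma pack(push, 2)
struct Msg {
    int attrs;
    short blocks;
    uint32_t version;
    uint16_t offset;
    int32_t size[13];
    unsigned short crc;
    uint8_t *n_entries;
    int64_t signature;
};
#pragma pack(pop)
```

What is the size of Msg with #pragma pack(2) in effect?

0..4  attrs  (4B, 2-aligned)
4..6  blocks  (2B, 2-aligned)
6..10  version  (4B, 2-aligned)
10..12  offset  (2B, 2-aligned)
12..64  size  (52B, 2-aligned)
64..66  crc  (2B, 2-aligned)
66..74  n_entries  (8B, 2-aligned)
74..82  signature  (8B, 2-aligned)
sizeof = 82, alignof = 2

82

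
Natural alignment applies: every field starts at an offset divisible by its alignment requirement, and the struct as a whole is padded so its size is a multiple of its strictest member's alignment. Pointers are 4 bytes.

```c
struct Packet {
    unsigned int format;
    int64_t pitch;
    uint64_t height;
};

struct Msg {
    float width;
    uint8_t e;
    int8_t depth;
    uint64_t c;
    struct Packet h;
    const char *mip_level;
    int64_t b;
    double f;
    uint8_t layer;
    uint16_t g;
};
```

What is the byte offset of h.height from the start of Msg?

Packet: 0..4  format  (4B, 4-aligned); 4..8  -- padding (4B); 8..16  pitch  (8B, 8-aligned); 16..24  height  (8B, 8-aligned); sizeof = 24, alignof = 8
0..4  width  (4B, 4-aligned)
4..5  e  (1B, 1-aligned)
5..6  depth  (1B, 1-aligned)
6..8  -- padding (2B)
8..16  c  (8B, 8-aligned)
16..40  h  (24B, 8-aligned)
within Packet: height at 16
16 + 16 = 32

32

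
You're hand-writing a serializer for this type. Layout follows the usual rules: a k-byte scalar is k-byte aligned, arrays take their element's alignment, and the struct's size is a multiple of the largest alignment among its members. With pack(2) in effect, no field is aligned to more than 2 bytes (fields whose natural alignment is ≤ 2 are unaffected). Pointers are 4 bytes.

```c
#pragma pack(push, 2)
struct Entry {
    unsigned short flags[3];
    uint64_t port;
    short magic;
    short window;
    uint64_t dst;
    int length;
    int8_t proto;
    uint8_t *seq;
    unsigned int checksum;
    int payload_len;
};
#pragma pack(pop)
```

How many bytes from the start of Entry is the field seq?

0..6  flags  (6B, 2-aligned)
6..14  port  (8B, 2-aligned)
14..16  magic  (2B, 2-aligned)
16..18  window  (2B, 2-aligned)
18..26  dst  (8B, 2-aligned)
26..30  length  (4B, 2-aligned)
30..31  proto  (1B, 1-aligned)
31..32  -- padding (1B)
32..36  seq  (4B, 2-aligned)

32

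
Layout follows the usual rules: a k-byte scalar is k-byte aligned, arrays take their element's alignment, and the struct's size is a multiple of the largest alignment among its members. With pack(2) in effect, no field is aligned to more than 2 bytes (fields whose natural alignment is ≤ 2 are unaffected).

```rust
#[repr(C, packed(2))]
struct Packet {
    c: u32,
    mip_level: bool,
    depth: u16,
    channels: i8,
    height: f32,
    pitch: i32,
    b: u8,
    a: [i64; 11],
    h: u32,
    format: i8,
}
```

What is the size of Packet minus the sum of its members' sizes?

@0: c [4B, align 2] → 4
@4: mip_level [1B, align 1] → 5
+1 pad (align 2)
@6: depth [2B, align 2] → 8
@8: channels [1B, align 1] → 9
+1 pad (align 2)
@10: height [4B, align 2] → 14
@14: pitch [4B, align 2] → 18
@18: b [1B, align 1] → 19
+1 pad (align 2)
@20: a [88B, align 2] → 108
@108: h [4B, align 2] → 112
@112: format [1B, align 1] → 113
+1 tail pad (align 2)
size 114, align 2
data bytes 110, size 114 → padding 4

4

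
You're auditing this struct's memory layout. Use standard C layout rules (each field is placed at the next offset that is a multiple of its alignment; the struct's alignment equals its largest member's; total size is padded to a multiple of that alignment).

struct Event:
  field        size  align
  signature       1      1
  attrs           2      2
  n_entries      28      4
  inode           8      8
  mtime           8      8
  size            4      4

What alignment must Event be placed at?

8

member alignments: signature=1, attrs=2, n_entries=4, inode=8, mtime=8, size=4
max = 8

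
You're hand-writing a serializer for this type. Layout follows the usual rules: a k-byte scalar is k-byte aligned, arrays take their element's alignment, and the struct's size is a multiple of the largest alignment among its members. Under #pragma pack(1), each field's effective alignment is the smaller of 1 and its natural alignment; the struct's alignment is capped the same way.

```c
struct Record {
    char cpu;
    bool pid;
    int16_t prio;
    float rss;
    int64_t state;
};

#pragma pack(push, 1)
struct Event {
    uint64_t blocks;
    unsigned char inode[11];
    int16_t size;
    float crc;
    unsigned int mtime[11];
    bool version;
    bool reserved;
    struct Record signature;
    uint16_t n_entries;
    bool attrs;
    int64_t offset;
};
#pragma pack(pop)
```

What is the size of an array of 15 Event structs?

Record: cpu at 0 (size 1, align 1) → ends 1; pid at 1 (size 1, align 1) → ends 2; prio at 2 (size 2, align 2) → ends 4; rss at 4 (size 4, align 4) → ends 8; state at 8 (size 8, align 8) → ends 16; total 16 bytes, alignment 8
blocks at 0 (size 8, align 1) → ends 8
inode at 8 (size 11, align 1) → ends 19
size at 19 (size 2, align 1) → ends 21
crc at 21 (size 4, align 1) → ends 25
mtime at 25 (size 44, align 1) → ends 69
version at 69 (size 1, align 1) → ends 70
reserved at 70 (size 1, align 1) → ends 71
signature at 71 (size 16, align 1) → ends 87
n_entries at 87 (size 2, align 1) → ends 89
attrs at 89 (size 1, align 1) → ends 90
offset at 90 (size 8, align 1) → ends 98
total 98 bytes, alignment 1
array of 15: 15 × 98 = 1470

1470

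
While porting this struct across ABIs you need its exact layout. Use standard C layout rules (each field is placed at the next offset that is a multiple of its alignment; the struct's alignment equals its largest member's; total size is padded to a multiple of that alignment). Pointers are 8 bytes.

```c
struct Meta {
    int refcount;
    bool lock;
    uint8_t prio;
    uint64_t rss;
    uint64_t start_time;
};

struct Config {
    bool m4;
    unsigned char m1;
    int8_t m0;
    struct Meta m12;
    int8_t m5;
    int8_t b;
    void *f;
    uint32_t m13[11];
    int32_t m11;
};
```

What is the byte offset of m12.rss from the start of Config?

16

Meta: refcount at 0 (size 4, align 4) → ends 4; lock at 4 (size 1, align 1) → ends 5; prio at 5 (size 1, align 1) → ends 6; pad 2 to align 8 for rss; rss at 8 (size 8, align 8) → ends 16; start_time at 16 (size 8, align 8) → ends 24; total 24 bytes, alignment 8
m4 at 0 (size 1, align 1) → ends 1
m1 at 1 (size 1, align 1) → ends 2
m0 at 2 (size 1, align 1) → ends 3
pad 5 to align 8 for m12
m12 at 8 (size 24, align 8) → ends 32
within Meta: rss at 8
8 + 8 = 16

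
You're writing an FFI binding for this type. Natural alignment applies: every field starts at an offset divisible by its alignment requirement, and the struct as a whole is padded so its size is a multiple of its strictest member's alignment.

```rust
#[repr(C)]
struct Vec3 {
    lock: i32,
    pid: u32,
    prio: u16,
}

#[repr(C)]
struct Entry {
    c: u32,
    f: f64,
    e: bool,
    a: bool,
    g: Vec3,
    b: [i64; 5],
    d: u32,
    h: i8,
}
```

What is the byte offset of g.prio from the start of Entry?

Vec3: 0..4  lock  (4B, 4-aligned); 4..8  pid  (4B, 4-aligned); 8..10  prio  (2B, 2-aligned); 10..12  -- tail padding (2B); sizeof = 12, alignof = 4
0..4  c  (4B, 4-aligned)
4..8  -- padding (4B)
8..16  f  (8B, 8-aligned)
16..17  e  (1B, 1-aligned)
17..18  a  (1B, 1-aligned)
18..20  -- padding (2B)
20..32  g  (12B, 4-aligned)
within Vec3: prio at 8
20 + 8 = 28

28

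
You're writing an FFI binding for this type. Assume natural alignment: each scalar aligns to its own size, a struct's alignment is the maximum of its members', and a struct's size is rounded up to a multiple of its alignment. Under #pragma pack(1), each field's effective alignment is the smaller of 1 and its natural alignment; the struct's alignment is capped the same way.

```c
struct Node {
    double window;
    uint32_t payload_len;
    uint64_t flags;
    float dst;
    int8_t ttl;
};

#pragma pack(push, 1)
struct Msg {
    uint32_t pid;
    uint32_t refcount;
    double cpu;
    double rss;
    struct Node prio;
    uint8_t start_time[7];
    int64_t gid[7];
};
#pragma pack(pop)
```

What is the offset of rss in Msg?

Node: window at 0 (size 8, align 8) → ends 8; payload_len at 8 (size 4, align 4) → ends 12; pad 4 to align 8 for flags; flags at 16 (size 8, align 8) → ends 24; dst at 24 (size 4, align 4) → ends 28; ttl at 28 (size 1, align 1) → ends 29; tail pad 3 to reach multiple of 8; total 32 bytes, alignment 8
pid at 0 (size 4, align 1) → ends 4
refcount at 4 (size 4, align 1) → ends 8
cpu at 8 (size 8, align 1) → ends 16
rss at 16 (size 8, align 1) → ends 24

16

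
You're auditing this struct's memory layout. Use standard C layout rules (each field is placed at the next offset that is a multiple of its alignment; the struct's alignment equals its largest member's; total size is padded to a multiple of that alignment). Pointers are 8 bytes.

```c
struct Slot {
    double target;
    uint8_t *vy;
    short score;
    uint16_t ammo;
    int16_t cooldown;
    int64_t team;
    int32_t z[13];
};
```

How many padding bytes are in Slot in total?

6

@0: target [8B, align 8] → 8
@8: vy [8B, align 8] → 16
@16: score [2B, align 2] → 18
@18: ammo [2B, align 2] → 20
@20: cooldown [2B, align 2] → 22
+2 pad (align 8)
@24: team [8B, align 8] → 32
@32: z [52B, align 4] → 84
+4 tail pad (align 8)
size 88, align 8
data bytes 82, size 88 → padding 6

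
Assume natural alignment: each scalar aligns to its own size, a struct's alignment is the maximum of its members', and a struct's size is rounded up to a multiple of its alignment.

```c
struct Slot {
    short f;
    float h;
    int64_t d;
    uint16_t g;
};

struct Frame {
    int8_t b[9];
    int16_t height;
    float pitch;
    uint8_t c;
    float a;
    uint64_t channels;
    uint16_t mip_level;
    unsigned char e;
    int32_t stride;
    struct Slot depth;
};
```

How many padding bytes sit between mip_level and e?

0

Slot: f at 0 (size 2, align 2) → ends 2; pad 2 to align 4 for h; h at 4 (size 4, align 4) → ends 8; d at 8 (size 8, align 8) → ends 16; g at 16 (size 2, align 2) → ends 18; tail pad 6 to reach multiple of 8; total 24 bytes, alignment 8
b at 0 (size 9, align 1) → ends 9
pad 1 to align 2 for height
height at 10 (size 2, align 2) → ends 12
pitch at 12 (size 4, align 4) → ends 16
c at 16 (size 1, align 1) → ends 17
pad 3 to align 4 for a
a at 20 (size 4, align 4) → ends 24
channels at 24 (size 8, align 8) → ends 32
mip_level at 32 (size 2, align 2) → ends 34
e at 34 (size 1, align 1) → ends 35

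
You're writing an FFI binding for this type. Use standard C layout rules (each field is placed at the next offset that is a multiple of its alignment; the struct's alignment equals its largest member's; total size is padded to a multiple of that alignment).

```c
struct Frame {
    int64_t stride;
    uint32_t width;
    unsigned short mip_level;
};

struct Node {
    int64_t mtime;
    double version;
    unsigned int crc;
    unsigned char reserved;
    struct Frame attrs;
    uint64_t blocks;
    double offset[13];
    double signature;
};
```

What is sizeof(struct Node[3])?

Frame: stride at 0 (size 8, align 8) → ends 8; width at 8 (size 4, align 4) → ends 12; mip_level at 12 (size 2, align 2) → ends 14; tail pad 2 to reach multiple of 8; total 16 bytes, alignment 8
mtime at 0 (size 8, align 8) → ends 8
version at 8 (size 8, align 8) → ends 16
crc at 16 (size 4, align 4) → ends 20
reserved at 20 (size 1, align 1) → ends 21
pad 3 to align 8 for attrs
attrs at 24 (size 16, align 8) → ends 40
blocks at 40 (size 8, align 8) → ends 48
offset at 48 (size 104, align 8) → ends 152
signature at 152 (size 8, align 8) → ends 160
total 160 bytes, alignment 8
array of 3: 3 × 160 = 480

480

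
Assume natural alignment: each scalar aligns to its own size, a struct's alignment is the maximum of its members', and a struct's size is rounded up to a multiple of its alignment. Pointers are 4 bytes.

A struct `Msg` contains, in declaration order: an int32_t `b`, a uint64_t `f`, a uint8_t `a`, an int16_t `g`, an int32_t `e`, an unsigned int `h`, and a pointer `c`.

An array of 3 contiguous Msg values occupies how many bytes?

@0: b [4B, align 4] → 4
+4 pad (align 8)
@8: f [8B, align 8] → 16
@16: a [1B, align 1] → 17
+1 pad (align 2)
@18: g [2B, align 2] → 20
@20: e [4B, align 4] → 24
@24: h [4B, align 4] → 28
@28: c [4B, align 4] → 32
size 32, align 8
array of 3: 3 × 32 = 96

96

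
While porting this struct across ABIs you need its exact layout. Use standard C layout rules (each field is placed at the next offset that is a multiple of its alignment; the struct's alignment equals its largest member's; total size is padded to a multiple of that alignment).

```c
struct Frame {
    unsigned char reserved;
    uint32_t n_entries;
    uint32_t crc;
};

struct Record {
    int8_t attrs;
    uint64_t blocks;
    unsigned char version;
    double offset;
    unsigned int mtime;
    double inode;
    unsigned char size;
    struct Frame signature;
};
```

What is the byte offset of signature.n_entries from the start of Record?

Frame: reserved at 0 (size 1, align 1) → ends 1; pad 3 to align 4 for n_entries; n_entries at 4 (size 4, align 4) → ends 8; crc at 8 (size 4, align 4) → ends 12; total 12 bytes, alignment 4
attrs at 0 (size 1, align 1) → ends 1
pad 7 to align 8 for blocks
blocks at 8 (size 8, align 8) → ends 16
version at 16 (size 1, align 1) → ends 17
pad 7 to align 8 for offset
offset at 24 (size 8, align 8) → ends 32
mtime at 32 (size 4, align 4) → ends 36
pad 4 to align 8 for inode
inode at 40 (size 8, align 8) → ends 48
size at 48 (size 1, align 1) → ends 49
pad 3 to align 4 for signature
signature at 52 (size 12, align 4) → ends 64
within Frame: n_entries at 4
52 + 4 = 56

56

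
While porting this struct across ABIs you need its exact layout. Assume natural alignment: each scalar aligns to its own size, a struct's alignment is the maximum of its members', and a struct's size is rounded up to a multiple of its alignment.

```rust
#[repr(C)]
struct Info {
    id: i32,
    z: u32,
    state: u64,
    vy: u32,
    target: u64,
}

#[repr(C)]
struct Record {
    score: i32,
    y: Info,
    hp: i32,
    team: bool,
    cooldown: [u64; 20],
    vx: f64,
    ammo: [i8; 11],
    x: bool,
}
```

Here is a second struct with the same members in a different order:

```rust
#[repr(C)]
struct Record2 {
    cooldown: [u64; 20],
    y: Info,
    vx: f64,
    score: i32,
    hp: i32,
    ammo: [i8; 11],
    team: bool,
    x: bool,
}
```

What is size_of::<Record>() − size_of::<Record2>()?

8

Info: @0: id [4B, align 4] → 4; @4: z [4B, align 4] → 8; @8: state [8B, align 8] → 16; @16: vy [4B, align 4] → 20; +4 pad (align 8); @24: target [8B, align 8] → 32; size 32, align 8
@0: score [4B, align 4] → 4
+4 pad (align 8)
@8: y [32B, align 8] → 40
@40: hp [4B, align 4] → 44
@44: team [1B, align 1] → 45
+3 pad (align 8)
@48: cooldown [160B, align 8] → 208
@208: vx [8B, align 8] → 216
@216: ammo [11B, align 1] → 227
@227: x [1B, align 1] → 228
+4 tail pad (align 8)
size 232, align 8
— Record2 —
@0: cooldown [160B, align 8] → 160
@160: y [32B, align 8] → 192
@192: vx [8B, align 8] → 200
@200: score [4B, align 4] → 204
@204: hp [4B, align 4] → 208
@208: ammo [11B, align 1] → 219
@219: team [1B, align 1] → 220
@220: x [1B, align 1] → 221
+3 tail pad (align 8)
size 224, align 8
232 − 224 = 8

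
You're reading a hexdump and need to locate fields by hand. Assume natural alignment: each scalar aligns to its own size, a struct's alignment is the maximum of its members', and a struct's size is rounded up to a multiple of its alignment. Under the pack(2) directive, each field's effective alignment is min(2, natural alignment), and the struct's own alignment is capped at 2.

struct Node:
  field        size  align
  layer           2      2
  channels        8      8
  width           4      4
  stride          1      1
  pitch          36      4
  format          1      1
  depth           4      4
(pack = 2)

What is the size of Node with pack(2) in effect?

0..2  layer  (2B, 2-aligned)
2..10  channels  (8B, 2-aligned)
10..14  width  (4B, 2-aligned)
14..15  stride  (1B, 1-aligned)
15..16  -- padding (1B)
16..52  pitch  (36B, 2-aligned)
52..53  format  (1B, 1-aligned)
53..54  -- padding (1B)
54..58  depth  (4B, 2-aligned)
sizeof = 58, alignof = 2

58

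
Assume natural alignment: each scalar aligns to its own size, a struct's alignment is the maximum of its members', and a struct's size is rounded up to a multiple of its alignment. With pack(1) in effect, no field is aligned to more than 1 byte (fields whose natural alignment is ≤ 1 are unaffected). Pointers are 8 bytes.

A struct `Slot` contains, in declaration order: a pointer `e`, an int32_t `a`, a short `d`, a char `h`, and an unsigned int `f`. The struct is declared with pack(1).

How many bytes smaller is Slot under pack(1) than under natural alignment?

natural layout:
  e at 0 (size 8, align 8) → ends 8
  a at 8 (size 4, align 4) → ends 12
  d at 12 (size 2, align 2) → ends 14
  h at 14 (size 1, align 1) → ends 15
  pad 1 to align 4 for f
  f at 16 (size 4, align 4) → ends 20
  tail pad 4 to reach multiple of 8
  total 24 bytes, alignment 8
packed(1) layout:
  e at 0 (size 8, align 1) → ends 8
  a at 8 (size 4, align 1) → ends 12
  d at 12 (size 2, align 1) → ends 14
  h at 14 (size 1, align 1) → ends 15
  f at 15 (size 4, align 1) → ends 19
  total 19 bytes, alignment 1
24 − 19 = 5

5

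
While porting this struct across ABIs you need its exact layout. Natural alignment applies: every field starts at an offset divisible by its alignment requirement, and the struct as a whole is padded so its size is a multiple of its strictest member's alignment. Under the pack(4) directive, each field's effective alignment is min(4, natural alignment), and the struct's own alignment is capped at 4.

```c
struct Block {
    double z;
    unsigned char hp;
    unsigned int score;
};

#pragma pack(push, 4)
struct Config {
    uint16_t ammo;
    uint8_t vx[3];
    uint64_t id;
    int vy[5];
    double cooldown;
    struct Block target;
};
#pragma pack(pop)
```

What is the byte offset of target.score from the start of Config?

56

Block: 0..8  z  (8B, 8-aligned); 8..9  hp  (1B, 1-aligned); 9..12  -- padding (3B); 12..16  score  (4B, 4-aligned); sizeof = 16, alignof = 8
0..2  ammo  (2B, 2-aligned)
2..5  vx  (3B, 1-aligned)
5..8  -- padding (3B)
8..16  id  (8B, 4-aligned)
16..36  vy  (20B, 4-aligned)
36..44  cooldown  (8B, 4-aligned)
44..60  target  (16B, 4-aligned)
within Block: score at 12
44 + 12 = 56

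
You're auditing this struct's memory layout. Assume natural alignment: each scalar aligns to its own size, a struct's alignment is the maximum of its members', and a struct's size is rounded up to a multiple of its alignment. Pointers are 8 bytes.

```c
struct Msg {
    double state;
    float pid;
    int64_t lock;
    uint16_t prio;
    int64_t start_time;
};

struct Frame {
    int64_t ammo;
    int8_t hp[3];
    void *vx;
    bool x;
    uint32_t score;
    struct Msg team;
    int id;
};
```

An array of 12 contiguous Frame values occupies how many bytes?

Msg: state at 0 (size 8, align 8) → ends 8; pid at 8 (size 4, align 4) → ends 12; pad 4 to align 8 for lock; lock at 16 (size 8, align 8) → ends 24; prio at 24 (size 2, align 2) → ends 26; pad 6 to align 8 for start_time; start_time at 32 (size 8, align 8) → ends 40; total 40 bytes, alignment 8
ammo at 0 (size 8, align 8) → ends 8
hp at 8 (size 3, align 1) → ends 11
pad 5 to align 8 for vx
vx at 16 (size 8, align 8) → ends 24
x at 24 (size 1, align 1) → ends 25
pad 3 to align 4 for score
score at 28 (size 4, align 4) → ends 32
team at 32 (size 40, align 8) → ends 72
id at 72 (size 4, align 4) → ends 76
tail pad 4 to reach multiple of 8
total 80 bytes, alignment 8
array of 12: 12 × 80 = 960

960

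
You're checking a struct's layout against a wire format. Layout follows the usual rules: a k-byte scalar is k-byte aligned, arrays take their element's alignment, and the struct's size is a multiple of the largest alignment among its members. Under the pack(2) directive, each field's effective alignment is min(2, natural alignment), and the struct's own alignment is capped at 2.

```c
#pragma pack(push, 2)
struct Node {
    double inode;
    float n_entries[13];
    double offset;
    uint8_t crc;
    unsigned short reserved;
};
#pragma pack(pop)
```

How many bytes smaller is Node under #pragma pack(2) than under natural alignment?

natural layout:
  inode at 0 (size 8, align 8) → ends 8
  n_entries at 8 (size 52, align 4) → ends 60
  pad 4 to align 8 for offset
  offset at 64 (size 8, align 8) → ends 72
  crc at 72 (size 1, align 1) → ends 73
  pad 1 to align 2 for reserved
  reserved at 74 (size 2, align 2) → ends 76
  tail pad 4 to reach multiple of 8
  total 80 bytes, alignment 8
packed(2) layout:
  inode at 0 (size 8, align 2) → ends 8
  n_entries at 8 (size 52, align 2) → ends 60
  offset at 60 (size 8, align 2) → ends 68
  crc at 68 (size 1, align 1) → ends 69
  pad 1 to align 2 for reserved
  reserved at 70 (size 2, align 2) → ends 72
  total 72 bytes, alignment 2
80 − 72 = 8

8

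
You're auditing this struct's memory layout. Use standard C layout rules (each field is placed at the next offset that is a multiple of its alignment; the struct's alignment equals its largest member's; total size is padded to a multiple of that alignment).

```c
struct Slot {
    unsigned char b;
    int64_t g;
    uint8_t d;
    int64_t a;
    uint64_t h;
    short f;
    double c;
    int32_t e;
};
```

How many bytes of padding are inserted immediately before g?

b at 0 (size 1, align 1) → ends 1
pad 7 to align 8 for g
g at 8 (size 8, align 8) → ends 16

7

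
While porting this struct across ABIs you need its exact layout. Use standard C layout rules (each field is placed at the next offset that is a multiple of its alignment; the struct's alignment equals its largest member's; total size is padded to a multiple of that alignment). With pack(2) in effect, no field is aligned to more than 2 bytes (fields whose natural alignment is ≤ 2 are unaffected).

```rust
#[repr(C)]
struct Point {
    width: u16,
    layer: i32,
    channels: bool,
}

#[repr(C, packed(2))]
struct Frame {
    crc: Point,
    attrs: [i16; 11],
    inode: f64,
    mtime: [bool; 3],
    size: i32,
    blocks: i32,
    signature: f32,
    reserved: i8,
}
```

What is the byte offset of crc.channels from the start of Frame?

Point: width at 0 (size 2, align 2) → ends 2; pad 2 to align 4 for layer; layer at 4 (size 4, align 4) → ends 8; channels at 8 (size 1, align 1) → ends 9; tail pad 3 to reach multiple of 4; total 12 bytes, alignment 4
crc at 0 (size 12, align 2) → ends 12
within Point: channels at 8
0 + 8 = 8

8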